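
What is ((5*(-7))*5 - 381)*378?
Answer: -210168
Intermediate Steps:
((5*(-7))*5 - 381)*378 = (-35*5 - 381)*378 = (-175 - 381)*378 = -556*378 = -210168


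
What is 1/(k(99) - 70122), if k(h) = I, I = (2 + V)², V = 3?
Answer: -1/70097 ≈ -1.4266e-5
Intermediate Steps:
I = 25 (I = (2 + 3)² = 5² = 25)
k(h) = 25
1/(k(99) - 70122) = 1/(25 - 70122) = 1/(-70097) = -1/70097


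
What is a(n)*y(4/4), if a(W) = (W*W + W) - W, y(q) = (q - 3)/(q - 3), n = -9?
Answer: 81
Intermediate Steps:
y(q) = 1 (y(q) = (-3 + q)/(-3 + q) = 1)
a(W) = W² (a(W) = (W² + W) - W = (W + W²) - W = W²)
a(n)*y(4/4) = (-9)²*1 = 81*1 = 81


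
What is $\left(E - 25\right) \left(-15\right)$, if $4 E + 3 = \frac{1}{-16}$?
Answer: $\frac{24735}{64} \approx 386.48$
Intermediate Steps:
$E = - \frac{49}{64}$ ($E = - \frac{3}{4} + \frac{1}{4 \left(-16\right)} = - \frac{3}{4} + \frac{1}{4} \left(- \frac{1}{16}\right) = - \frac{3}{4} - \frac{1}{64} = - \frac{49}{64} \approx -0.76563$)
$\left(E - 25\right) \left(-15\right) = \left(- \frac{49}{64} - 25\right) \left(-15\right) = \left(- \frac{1649}{64}\right) \left(-15\right) = \frac{24735}{64}$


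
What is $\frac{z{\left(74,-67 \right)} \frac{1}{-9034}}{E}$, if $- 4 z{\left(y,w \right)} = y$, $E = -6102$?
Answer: $- \frac{37}{110250936} \approx -3.356 \cdot 10^{-7}$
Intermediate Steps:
$z{\left(y,w \right)} = - \frac{y}{4}$
$\frac{z{\left(74,-67 \right)} \frac{1}{-9034}}{E} = \frac{\left(- \frac{1}{4}\right) 74 \frac{1}{-9034}}{-6102} = \left(- \frac{37}{2}\right) \left(- \frac{1}{9034}\right) \left(- \frac{1}{6102}\right) = \frac{37}{18068} \left(- \frac{1}{6102}\right) = - \frac{37}{110250936}$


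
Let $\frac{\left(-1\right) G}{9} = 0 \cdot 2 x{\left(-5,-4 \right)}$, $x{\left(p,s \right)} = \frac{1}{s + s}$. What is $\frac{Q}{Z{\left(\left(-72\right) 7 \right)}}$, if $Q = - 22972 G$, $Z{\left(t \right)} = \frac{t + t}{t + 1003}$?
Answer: $0$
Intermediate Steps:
$Z{\left(t \right)} = \frac{2 t}{1003 + t}$
$x{\left(p,s \right)} = \frac{1}{2 s}$
$G = 0$ ($G = - 9 \cdot 0 \cdot 2 \frac{1}{2 \left(-4\right)} = - 9 \cdot 0 \cdot \frac{1}{2} \left(- \frac{1}{4}\right) = - 9 \cdot 0 \left(- \frac{1}{8}\right) = \left(-9\right) 0 = 0$)
$Q = 0$ ($Q = \left(-22972\right) 0 = 0$)
$\frac{Q}{Z{\left(\left(-72\right) 7 \right)}} = \frac{0}{2 \left(\left(-72\right) 7\right) \frac{1}{1003 - 504}} = \frac{0}{2 \left(-504\right) \frac{1}{1003 - 504}} = \frac{0}{2 \left(-504\right) \frac{1}{499}} = \frac{0}{- \frac{1008}{499}} = 0 \left(- \frac{499}{1008}\right) = 0$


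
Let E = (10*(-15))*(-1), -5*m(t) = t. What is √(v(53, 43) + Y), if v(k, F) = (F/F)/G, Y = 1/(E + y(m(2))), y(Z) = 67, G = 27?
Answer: 2*√39711/1953 ≈ 0.20407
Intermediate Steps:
m(t) = -t/5
E = 150 (E = -150*(-1) = 150)
Y = 1/217 (Y = 1/(150 + 67) = 1/217 ≈ 0.0046083)
v(k, F) = 1/27 (v(k, F) = (F/F)/27 = 1*(1/27) = 1/27)
√(v(53, 43) + Y) = √(1/27 + 1/217) = √(244/5859) = 2*√39711/1953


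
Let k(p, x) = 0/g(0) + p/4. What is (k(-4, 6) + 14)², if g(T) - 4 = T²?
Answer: 169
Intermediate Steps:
g(T) = 4 + T²
k(p, x) = p/4 (k(p, x) = 0/(4 + 0²) + p/4 = 0/(4 + 0) + p*(¼) = 0/4 + p/4 = 0*(¼) + p/4 = 0 + p/4 = p/4)
(k(-4, 6) + 14)² = ((¼)*(-4) + 14)² = (-1 + 14)² = 13² = 169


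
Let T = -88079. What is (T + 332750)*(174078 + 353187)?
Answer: 129006454815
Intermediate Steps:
(T + 332750)*(174078 + 353187) = (-88079 + 332750)*(174078 + 353187) = 244671*527265 = 129006454815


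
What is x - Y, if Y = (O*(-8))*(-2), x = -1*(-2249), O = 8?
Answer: 2121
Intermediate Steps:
x = 2249
Y = 128 (Y = (8*(-8))*(-2) = -64*(-2) = 128)
x - Y = 2249 - 1*128 = 2249 - 128 = 2121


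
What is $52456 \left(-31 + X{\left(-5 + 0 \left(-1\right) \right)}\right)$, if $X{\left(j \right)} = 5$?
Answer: $-1363856$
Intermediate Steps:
$52456 \left(-31 + X{\left(-5 + 0 \left(-1\right) \right)}\right) = 52456 \left(-31 + 5\right) = 52456 \left(-26\right) = -1363856$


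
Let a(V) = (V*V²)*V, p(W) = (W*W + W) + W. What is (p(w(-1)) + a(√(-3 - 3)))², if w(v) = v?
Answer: 1225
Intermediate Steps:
p(W) = W² + 2*W (p(W) = (W² + W) + W = (W + W²) + W = W² + 2*W)
a(V) = V⁴ (a(V) = V³*V = V⁴)
(p(w(-1)) + a(√(-3 - 3)))² = (-(2 - 1) + (√(-3 - 3))⁴)² = (-1*1 + (√(-6))⁴)² = (-1 + (I*√6)⁴)² = (-1 + 36)² = 35² = 1225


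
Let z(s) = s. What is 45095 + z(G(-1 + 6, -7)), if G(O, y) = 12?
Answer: 45107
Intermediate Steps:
45095 + z(G(-1 + 6, -7)) = 45095 + 12 = 45107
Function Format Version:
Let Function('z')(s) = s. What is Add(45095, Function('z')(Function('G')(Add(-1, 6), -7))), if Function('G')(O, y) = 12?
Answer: 45107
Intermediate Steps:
Add(45095, Function('z')(Function('G')(Add(-1, 6), -7))) = Add(45095, 12) = 45107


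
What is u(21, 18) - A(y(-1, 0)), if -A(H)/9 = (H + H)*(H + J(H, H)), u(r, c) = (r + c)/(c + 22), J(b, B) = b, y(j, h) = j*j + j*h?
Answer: 1479/40 ≈ 36.975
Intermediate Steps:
y(j, h) = j² + h*j
u(r, c) = (c + r)/(22 + c)
A(H) = -36*H² (A(H) = -9*(H + H)*(H + H) = -9*2*H*2*H = -36*H²)
u(21, 18) - A(y(-1, 0)) = (18 + 21)/(22 + 18) - (-36)*(-(0 - 1))² = 39/40 - (-36)*(-1*(-1))² = (1/40)*39 - (-36)*1² = 39/40 - (-36) = 39/40 - 1*(-36) = 39/40 + 36 = 1479/40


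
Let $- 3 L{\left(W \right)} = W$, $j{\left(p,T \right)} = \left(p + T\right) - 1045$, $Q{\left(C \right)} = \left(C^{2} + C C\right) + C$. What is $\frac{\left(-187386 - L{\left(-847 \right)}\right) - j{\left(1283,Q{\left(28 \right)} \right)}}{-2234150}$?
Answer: $\frac{568507}{6702450} \approx 0.084821$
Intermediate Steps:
$Q{\left(C \right)} = C + 2 C^{2}$ ($Q{\left(C \right)} = \left(C^{2} + C^{2}\right) + C = 2 C^{2} + C = C + 2 C^{2}$)
$j{\left(p,T \right)} = -1045 + T + p$ ($j{\left(p,T \right)} = \left(T + p\right) - 1045 = -1045 + T + p$)
$L{\left(W \right)} = - \frac{W}{3}$
$\frac{\left(-187386 - L{\left(-847 \right)}\right) - j{\left(1283,Q{\left(28 \right)} \right)}}{-2234150} = \frac{\left(-187386 - \left(- \frac{1}{3}\right) \left(-847\right)\right) - \left(-1045 + 28 \left(1 + 2 \cdot 28\right) + 1283\right)}{-2234150} = \left(\left(-187386 - \frac{847}{3}\right) - \left(-1045 + 28 \left(1 + 56\right) + 1283\right)\right) \left(- \frac{1}{2234150}\right) = \left(\left(-187386 - \frac{847}{3}\right) - \left(-1045 + 28 \cdot 57 + 1283\right)\right) \left(- \frac{1}{2234150}\right) = \left(- \frac{563005}{3} - \left(-1045 + 1596 + 1283\right)\right) \left(- \frac{1}{2234150}\right) = \left(- \frac{563005}{3} - 1834\right) \left(- \frac{1}{2234150}\right) = \left(- \frac{568507}{3}\right) \left(- \frac{1}{2234150}\right) = \frac{568507}{6702450}$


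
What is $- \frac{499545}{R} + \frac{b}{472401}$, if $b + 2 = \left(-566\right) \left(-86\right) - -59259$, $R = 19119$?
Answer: $- \frac{77973995506}{3010611573} \approx -25.9$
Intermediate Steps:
$b = 107933$ ($b = -2 - -107935 = -2 + \left(48676 + 59259\right) = -2 + 107935 = 107933$)
$- \frac{499545}{R} + \frac{b}{472401} = - \frac{499545}{19119} + \frac{107933}{472401} = \left(-499545\right) \frac{1}{19119} + 107933 \cdot \frac{1}{472401} = - \frac{166515}{6373} + \frac{107933}{472401} = - \frac{77973995506}{3010611573}$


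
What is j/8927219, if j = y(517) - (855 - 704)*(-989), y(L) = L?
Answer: 21408/1275317 ≈ 0.016786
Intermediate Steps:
j = 149856 (j = 517 - (855 - 704)*(-989) = 517 - 151*(-989) = 517 - 1*(-149339) = 517 + 149339 = 149856)
j/8927219 = 149856/8927219 = 149856*(1/8927219) = 21408/1275317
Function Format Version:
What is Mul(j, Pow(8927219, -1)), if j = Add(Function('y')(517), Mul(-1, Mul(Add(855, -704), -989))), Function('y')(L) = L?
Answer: Rational(21408, 1275317) ≈ 0.016786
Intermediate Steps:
j = 149856 (j = Add(517, Mul(-1, Mul(Add(855, -704), -989))) = Add(517, Mul(-1, Mul(151, -989))) = Add(517, Mul(-1, -149339)) = Add(517, 149339) = 149856)
Mul(j, Pow(8927219, -1)) = Mul(149856, Pow(8927219, -1)) = Mul(149856, Rational(1, 8927219)) = Rational(21408, 1275317)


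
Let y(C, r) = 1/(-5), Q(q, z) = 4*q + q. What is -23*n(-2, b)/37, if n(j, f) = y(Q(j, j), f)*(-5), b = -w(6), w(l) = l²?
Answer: -23/37 ≈ -0.62162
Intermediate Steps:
Q(q, z) = 5*q
y(C, r) = -⅕
b = -36 (b = -1*6² = -1*36 = -36)
n(j, f) = 1 (n(j, f) = -⅕*(-5) = 1)
-23*n(-2, b)/37 = -23*1/37 = -23/37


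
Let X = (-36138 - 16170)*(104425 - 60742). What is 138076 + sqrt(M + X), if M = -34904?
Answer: 138076 + 2*I*sqrt(571251317) ≈ 1.3808e+5 + 47802.0*I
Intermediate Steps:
X = -2284970364 (X = -52308*43683 = -2284970364)
138076 + sqrt(M + X) = 138076 + sqrt(-34904 - 2284970364) = 138076 + sqrt(-2285005268) = 138076 + 2*I*sqrt(571251317)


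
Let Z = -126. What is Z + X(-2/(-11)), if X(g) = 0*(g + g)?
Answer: -126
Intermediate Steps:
X(g) = 0 (X(g) = 0*(2*g) = 0)
Z + X(-2/(-11)) = -126 + 0 = -126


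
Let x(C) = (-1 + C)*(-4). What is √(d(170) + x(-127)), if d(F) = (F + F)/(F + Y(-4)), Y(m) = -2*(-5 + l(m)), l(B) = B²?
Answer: √704073/37 ≈ 22.678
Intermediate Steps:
Y(m) = 10 - 2*m² (Y(m) = -2*(-5 + m²) = 10 - 2*m²)
x(C) = 4 - 4*C
d(F) = 2*F/(-22 + F) (d(F) = (F + F)/(F + (10 - 2*(-4)²)) = (2*F)/(F + (10 - 2*16)) = (2*F)/(F + (10 - 32)) = (2*F)/(F - 22) = (2*F)/(-22 + F) = 2*F/(-22 + F))
√(d(170) + x(-127)) = √(2*170/(-22 + 170) + (4 - 4*(-127))) = √(2*170/148 + (4 + 508)) = √(2*170*(1/148) + 512) = √(85/37 + 512) = √(19029/37) = √704073/37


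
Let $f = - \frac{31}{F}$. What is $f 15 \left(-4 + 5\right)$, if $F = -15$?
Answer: $31$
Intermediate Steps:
$f = \frac{31}{15}$ ($f = - \frac{31}{-15} = \left(-31\right) \left(- \frac{1}{15}\right) = \frac{31}{15} \approx 2.0667$)
$f 15 \left(-4 + 5\right) = \frac{31}{15} \cdot 15 \left(-4 + 5\right) = 31 \cdot 1 = 31$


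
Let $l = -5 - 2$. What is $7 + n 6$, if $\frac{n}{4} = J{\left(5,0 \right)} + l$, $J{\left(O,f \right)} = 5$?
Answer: $-41$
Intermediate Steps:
$l = -7$
$n = -8$ ($n = 4 \left(5 - 7\right) = 4 \left(-2\right) = -8$)
$7 + n 6 = 7 - 48 = -41$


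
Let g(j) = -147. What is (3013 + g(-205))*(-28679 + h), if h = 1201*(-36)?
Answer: -206108390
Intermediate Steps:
h = -43236
(3013 + g(-205))*(-28679 + h) = (3013 - 147)*(-28679 - 43236) = 2866*(-71915) = -206108390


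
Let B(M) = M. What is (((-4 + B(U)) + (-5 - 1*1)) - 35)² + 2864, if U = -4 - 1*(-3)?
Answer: 4980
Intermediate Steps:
U = -1 (U = -4 + 3 = -1)
(((-4 + B(U)) + (-5 - 1*1)) - 35)² + 2864 = (((-4 - 1) + (-5 - 1*1)) - 35)² + 2864 = ((-5 + (-5 - 1)) - 35)² + 2864 = ((-5 - 6) - 35)² + 2864 = (-11 - 35)² + 2864 = (-46)² + 2864 = 2116 + 2864 = 4980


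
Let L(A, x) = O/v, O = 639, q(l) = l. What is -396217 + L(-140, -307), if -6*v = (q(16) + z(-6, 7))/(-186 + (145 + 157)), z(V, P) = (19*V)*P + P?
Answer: -306623431/775 ≈ -3.9564e+5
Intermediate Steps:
z(V, P) = P + 19*P*V (z(V, P) = 19*P*V + P = P + 19*P*V)
v = 775/696 (v = -(16 + 7*(1 + 19*(-6)))/(6*(-186 + (145 + 157))) = -(16 + 7*(1 - 114))/(6*(-186 + 302)) = -(16 + 7*(-113))/(6*116) = -(16 - 791)/(6*116) = -(-775)/(6*116) = -1/6*(-775/116) = 775/696 ≈ 1.1135)
L(A, x) = 444744/775 (L(A, x) = 639/(775/696) = 639*(696/775) = 444744/775)
-396217 + L(-140, -307) = -396217 + 444744/775 = -306623431/775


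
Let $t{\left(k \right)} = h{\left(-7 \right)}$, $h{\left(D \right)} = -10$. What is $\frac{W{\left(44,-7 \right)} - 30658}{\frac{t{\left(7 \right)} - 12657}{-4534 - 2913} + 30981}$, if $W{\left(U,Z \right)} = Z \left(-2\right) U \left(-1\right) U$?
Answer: $- \frac{215076807}{115364087} \approx -1.8643$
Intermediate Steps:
$t{\left(k \right)} = -10$
$W{\left(U,Z \right)} = 2 Z U^{2}$ ($W{\left(U,Z \right)} = - 2 Z U \left(-1\right) U = - 2 U Z \left(-1\right) U = 2 U Z U = 2 Z U^{2}$)
$\frac{W{\left(44,-7 \right)} - 30658}{\frac{t{\left(7 \right)} - 12657}{-4534 - 2913} + 30981} = \frac{2 \left(-7\right) 44^{2} - 30658}{\frac{-10 - 12657}{-4534 - 2913} + 30981} = \frac{2 \left(-7\right) 1936 - 30658}{- \frac{12667}{-7447} + 30981} = \frac{-27104 - 30658}{\left(-12667\right) \left(- \frac{1}{7447}\right) + 30981} = - \frac{57762}{\frac{12667}{7447} + 30981} = - \frac{57762}{\frac{230728174}{7447}} = \left(-57762\right) \frac{7447}{230728174} = - \frac{215076807}{115364087}$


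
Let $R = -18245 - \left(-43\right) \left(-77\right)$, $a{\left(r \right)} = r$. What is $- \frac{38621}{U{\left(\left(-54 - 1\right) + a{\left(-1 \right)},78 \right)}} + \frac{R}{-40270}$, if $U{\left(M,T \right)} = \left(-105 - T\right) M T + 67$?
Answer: $\frac{7838417923}{16096140485} \approx 0.48698$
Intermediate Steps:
$U{\left(M,T \right)} = 67 + M T \left(-105 - T\right)$ ($U{\left(M,T \right)} = M \left(-105 - T\right) T + 67 = M T \left(-105 - T\right) + 67 = 67 + M T \left(-105 - T\right)$)
$R = -21556$ ($R = -18245 - 3311 = -21556$)
$- \frac{38621}{U{\left(\left(-54 - 1\right) + a{\left(-1 \right)},78 \right)}} + \frac{R}{-40270} = - \frac{38621}{67 - \left(\left(-54 - 1\right) - 1\right) 78^{2} - 105 \left(\left(-54 - 1\right) - 1\right) 78} - \frac{21556}{-40270} = - \frac{38621}{67 - \left(-55 - 1\right) 6084 - 105 \left(-55 - 1\right) 78} - - \frac{10778}{20135} = - \frac{38621}{67 - \left(-56\right) 6084 - \left(-5880\right) 78} + \frac{10778}{20135} = - \frac{38621}{67 + 340704 + 458640} + \frac{10778}{20135} = - \frac{38621}{799411} + \frac{10778}{20135} = \frac{7838417923}{16096140485}$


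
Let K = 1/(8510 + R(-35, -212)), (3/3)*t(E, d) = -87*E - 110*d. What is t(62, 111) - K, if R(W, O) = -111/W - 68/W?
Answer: -5246502551/298029 ≈ -17604.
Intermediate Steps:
t(E, d) = -110*d - 87*E (t(E, d) = -87*E - 110*d = -110*d - 87*E)
R(W, O) = -179/W
K = 35/298029 (K = 1/(8510 - 179/(-35)) = 1/(8510 - 179*(-1/35)) = 1/(8510 + 179/35) = 1/(298029/35) = 35/298029 ≈ 0.00011744)
t(62, 111) - K = (-110*111 - 87*62) - 1*35/298029 = (-12210 - 5394) - 35/298029 = -17604 - 35/298029 = -5246502551/298029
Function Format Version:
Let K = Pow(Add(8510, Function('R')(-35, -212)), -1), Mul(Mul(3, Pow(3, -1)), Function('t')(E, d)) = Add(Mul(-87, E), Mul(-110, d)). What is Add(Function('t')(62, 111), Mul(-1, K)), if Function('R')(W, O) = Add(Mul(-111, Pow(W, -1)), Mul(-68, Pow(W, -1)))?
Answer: Rational(-5246502551, 298029) ≈ -17604.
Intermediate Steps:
Function('t')(E, d) = Add(Mul(-110, d), Mul(-87, E)) (Function('t')(E, d) = Add(Mul(-87, E), Mul(-110, d)) = Add(Mul(-110, d), Mul(-87, E)))
Function('R')(W, O) = Mul(-179, Pow(W, -1))
K = Rational(35, 298029) (K = Pow(Add(8510, Mul(-179, Pow(-35, -1))), -1) = Pow(Add(8510, Mul(-179, Rational(-1, 35))), -1) = Pow(Add(8510, Rational(179, 35)), -1) = Pow(Rational(298029, 35), -1) = Rational(35, 298029) ≈ 0.00011744)
Add(Function('t')(62, 111), Mul(-1, K)) = Add(Add(Mul(-110, 111), Mul(-87, 62)), Mul(-1, Rational(35, 298029))) = Add(Add(-12210, -5394), Rational(-35, 298029)) = Add(-17604, Rational(-35, 298029)) = Rational(-5246502551, 298029)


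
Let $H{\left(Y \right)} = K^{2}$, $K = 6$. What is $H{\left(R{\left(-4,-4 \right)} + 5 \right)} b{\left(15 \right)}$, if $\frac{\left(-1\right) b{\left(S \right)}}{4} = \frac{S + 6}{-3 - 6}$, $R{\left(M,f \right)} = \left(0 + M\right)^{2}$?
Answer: $336$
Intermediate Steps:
$R{\left(M,f \right)} = M^{2}$
$b{\left(S \right)} = \frac{8}{3} + \frac{4 S}{9}$ ($b{\left(S \right)} = - 4 \frac{S + 6}{-3 - 6} = - 4 \frac{6 + S}{-9} = - 4 \left(6 + S\right) \left(- \frac{1}{9}\right) = - 4 \left(- \frac{2}{3} - \frac{S}{9}\right) = \frac{8}{3} + \frac{4 S}{9}$)
$H{\left(Y \right)} = 36$ ($H{\left(Y \right)} = 6^{2} = 36$)
$H{\left(R{\left(-4,-4 \right)} + 5 \right)} b{\left(15 \right)} = 36 \left(\frac{8}{3} + \frac{4}{9} \cdot 15\right) = 36 \left(\frac{8}{3} + \frac{20}{3}\right) = 36 \cdot \frac{28}{3} = 336$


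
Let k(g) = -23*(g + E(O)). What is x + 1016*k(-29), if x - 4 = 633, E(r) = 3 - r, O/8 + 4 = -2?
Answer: -513459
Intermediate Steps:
O = -48 (O = -32 + 8*(-2) = -32 - 16 = -48)
x = 637 (x = 4 + 633 = 637)
k(g) = -1173 - 23*g (k(g) = -23*(g + (3 - 1*(-48))) = -23*(g + (3 + 48)) = -23*(g + 51) = -23*(51 + g) = -1173 - 23*g)
x + 1016*k(-29) = 637 + 1016*(-1173 - 23*(-29)) = 637 + 1016*(-1173 + 667) = 637 + 1016*(-506) = 637 - 514096 = -513459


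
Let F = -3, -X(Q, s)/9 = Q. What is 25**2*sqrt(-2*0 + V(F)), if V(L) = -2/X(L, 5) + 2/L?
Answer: 1250*I*sqrt(15)/9 ≈ 537.91*I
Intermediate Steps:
X(Q, s) = -9*Q
V(L) = 20/(9*L) (V(L) = -2*(-1/(9*L)) + 2/L = -(-2)/(9*L) + 2/L = 2/(9*L) + 2/L = 20/(9*L))
25**2*sqrt(-2*0 + V(F)) = 25**2*sqrt(-2*0 + (20/9)/(-3)) = 625*sqrt(0 + (20/9)*(-1/3)) = 625*sqrt(0 - 20/27) = 625*sqrt(-20/27) = 625*(2*I*sqrt(15)/9) = 1250*I*sqrt(15)/9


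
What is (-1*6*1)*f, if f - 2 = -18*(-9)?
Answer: -984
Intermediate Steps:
f = 164 (f = 2 - 18*(-9) = 2 + 162 = 164)
(-1*6*1)*f = (-1*6*1)*164 = -6*1*164 = -6*164 = -984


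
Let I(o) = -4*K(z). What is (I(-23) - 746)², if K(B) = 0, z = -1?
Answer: 556516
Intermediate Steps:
I(o) = 0 (I(o) = -4*0 = 0)
(I(-23) - 746)² = (0 - 746)² = (-746)² = 556516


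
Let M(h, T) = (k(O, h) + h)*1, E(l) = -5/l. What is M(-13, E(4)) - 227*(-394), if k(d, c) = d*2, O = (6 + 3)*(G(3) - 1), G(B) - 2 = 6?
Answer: 89551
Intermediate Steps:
G(B) = 8 (G(B) = 2 + 6 = 8)
O = 63 (O = (6 + 3)*(8 - 1) = 9*7 = 63)
k(d, c) = 2*d
M(h, T) = 126 + h (M(h, T) = (2*63 + h)*1 = (126 + h)*1 = 126 + h)
M(-13, E(4)) - 227*(-394) = (126 - 13) - 227*(-394) = 113 + 89438 = 89551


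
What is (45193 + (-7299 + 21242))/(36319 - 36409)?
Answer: -9856/15 ≈ -657.07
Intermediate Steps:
(45193 + (-7299 + 21242))/(36319 - 36409) = (45193 + 13943)/(-90) = 59136*(-1/90) = -9856/15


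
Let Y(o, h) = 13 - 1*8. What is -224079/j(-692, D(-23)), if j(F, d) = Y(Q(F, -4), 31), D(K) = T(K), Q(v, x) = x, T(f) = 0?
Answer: -224079/5 ≈ -44816.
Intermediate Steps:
Y(o, h) = 5 (Y(o, h) = 13 - 8 = 5)
D(K) = 0
j(F, d) = 5
-224079/j(-692, D(-23)) = -224079/5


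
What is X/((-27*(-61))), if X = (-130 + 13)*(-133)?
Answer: 1729/183 ≈ 9.4481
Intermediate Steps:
X = 15561 (X = -117*(-133) = 15561)
X/((-27*(-61))) = 15561/((-27*(-61))) = 15561/1647 = 15561*(1/1647) = 1729/183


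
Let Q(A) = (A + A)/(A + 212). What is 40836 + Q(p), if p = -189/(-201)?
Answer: 582607338/14267 ≈ 40836.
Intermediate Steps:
p = 63/67 (p = -189*(-1/201) = 63/67 ≈ 0.94030)
Q(A) = 2*A/(212 + A) (Q(A) = (2*A)/(212 + A) = 2*A/(212 + A))
40836 + Q(p) = 40836 + 2*(63/67)/(212 + 63/67) = 40836 + 2*(63/67)/(14267/67) = 40836 + 2*(63/67)*(67/14267) = 40836 + 126/14267 = 582607338/14267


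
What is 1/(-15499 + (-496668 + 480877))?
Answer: -1/31290 ≈ -3.1959e-5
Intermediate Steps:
1/(-15499 + (-496668 + 480877)) = 1/(-15499 - 15791) = 1/(-31290) = -1/31290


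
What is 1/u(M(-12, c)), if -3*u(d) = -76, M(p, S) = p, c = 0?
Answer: 3/76 ≈ 0.039474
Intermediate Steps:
u(d) = 76/3 (u(d) = -⅓*(-76) = 76/3)
1/u(M(-12, c)) = 1/(76/3) = 3/76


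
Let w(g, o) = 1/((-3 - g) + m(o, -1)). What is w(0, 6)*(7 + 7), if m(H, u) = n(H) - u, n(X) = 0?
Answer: -7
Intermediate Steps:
m(H, u) = -u (m(H, u) = 0 - u = -u)
w(g, o) = 1/(-2 - g) (w(g, o) = 1/((-3 - g) - 1*(-1)) = 1/((-3 - g) + 1) = 1/(-2 - g))
w(0, 6)*(7 + 7) = (-1/(2 + 0))*(7 + 7) = -1/2*14 = -1*½*14 = -½*14 = -7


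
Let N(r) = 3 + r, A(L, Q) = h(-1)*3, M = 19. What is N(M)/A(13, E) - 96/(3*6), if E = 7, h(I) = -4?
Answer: -43/6 ≈ -7.1667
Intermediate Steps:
A(L, Q) = -12 (A(L, Q) = -4*3 = -12)
N(M)/A(13, E) - 96/(3*6) = (3 + 19)/(-12) - 96/(3*6) = 22*(-1/12) - 96/18 = -11/6 - 96*1/18 = -11/6 - 16/3 = -43/6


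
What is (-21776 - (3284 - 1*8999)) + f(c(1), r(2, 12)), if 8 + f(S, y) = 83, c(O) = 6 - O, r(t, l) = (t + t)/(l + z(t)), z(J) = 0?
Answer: -15986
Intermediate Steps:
r(t, l) = 2*t/l (r(t, l) = (t + t)/(l + 0) = (2*t)/l = 2*t/l)
f(S, y) = 75 (f(S, y) = -8 + 83 = 75)
(-21776 - (3284 - 1*8999)) + f(c(1), r(2, 12)) = (-21776 - (3284 - 1*8999)) + 75 = (-21776 - (3284 - 8999)) + 75 = (-21776 - 1*(-5715)) + 75 = (-21776 + 5715) + 75 = -16061 + 75 = -15986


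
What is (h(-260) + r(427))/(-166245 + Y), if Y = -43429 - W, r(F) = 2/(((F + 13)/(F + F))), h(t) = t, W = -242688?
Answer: -28173/3631540 ≈ -0.0077579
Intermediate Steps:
r(F) = 4*F/(13 + F) (r(F) = 2/(((13 + F)/((2*F)))) = 2/(((13 + F)*(1/(2*F)))) = 2/(((13 + F)/(2*F))) = 2*(2*F/(13 + F)) = 4*F/(13 + F))
Y = 199259 (Y = -43429 - 1*(-242688) = -43429 + 242688 = 199259)
(h(-260) + r(427))/(-166245 + Y) = (-260 + 4*427/(13 + 427))/(-166245 + 199259) = (-260 + 4*427/440)/33014 = (-260 + 4*427*(1/440))*(1/33014) = (-260 + 427/110)*(1/33014) = -28173/110*1/33014 = -28173/3631540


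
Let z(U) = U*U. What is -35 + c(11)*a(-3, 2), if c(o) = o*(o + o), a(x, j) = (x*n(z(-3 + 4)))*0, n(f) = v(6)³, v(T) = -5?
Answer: -35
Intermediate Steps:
z(U) = U²
n(f) = -125 (n(f) = (-5)³ = -125)
a(x, j) = 0 (a(x, j) = (x*(-125))*0 = -125*x*0 = 0)
c(o) = 2*o² (c(o) = o*(2*o) = 2*o²)
-35 + c(11)*a(-3, 2) = -35 + (2*11²)*0 = -35 + (2*121)*0 = -35 + 242*0 = -35 + 0 = -35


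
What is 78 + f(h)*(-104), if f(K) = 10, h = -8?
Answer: -962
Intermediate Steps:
78 + f(h)*(-104) = 78 + 10*(-104) = 78 - 1040 = -962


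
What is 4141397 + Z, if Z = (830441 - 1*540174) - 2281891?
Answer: 2149773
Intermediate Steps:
Z = -1991624 (Z = (830441 - 540174) - 2281891 = 290267 - 2281891 = -1991624)
4141397 + Z = 4141397 - 1991624 = 2149773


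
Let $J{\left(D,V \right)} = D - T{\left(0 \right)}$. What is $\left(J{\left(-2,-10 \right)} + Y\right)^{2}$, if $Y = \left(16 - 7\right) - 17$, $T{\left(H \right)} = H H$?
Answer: $100$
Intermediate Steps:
$T{\left(H \right)} = H^{2}$
$J{\left(D,V \right)} = D$ ($J{\left(D,V \right)} = D - 0^{2} = D - 0 = D + 0 = D$)
$Y = -8$ ($Y = 9 - 17 = -8$)
$\left(J{\left(-2,-10 \right)} + Y\right)^{2} = \left(-2 - 8\right)^{2} = \left(-10\right)^{2} = 100$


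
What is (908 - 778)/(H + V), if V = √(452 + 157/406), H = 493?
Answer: 5204108/19698845 - 26*√74569614/19698845 ≈ 0.25279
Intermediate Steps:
V = √74569614/406 (V = √(452 + 157*(1/406)) = √(452 + 157/406) = √(183669/406) = √74569614/406 ≈ 21.269)
(908 - 778)/(H + V) = (908 - 778)/(493 + √74569614/406) = 130/(493 + √74569614/406)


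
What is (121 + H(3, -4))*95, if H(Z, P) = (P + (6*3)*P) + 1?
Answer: 4370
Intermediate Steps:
H(Z, P) = 1 + 19*P (H(Z, P) = (P + 18*P) + 1 = 19*P + 1 = 1 + 19*P)
(121 + H(3, -4))*95 = (121 + (1 + 19*(-4)))*95 = (121 + (1 - 76))*95 = (121 - 75)*95 = 46*95 = 4370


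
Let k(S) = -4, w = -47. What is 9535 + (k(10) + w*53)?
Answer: 7040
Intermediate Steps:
9535 + (k(10) + w*53) = 9535 + (-4 - 47*53) = 9535 + (-4 - 2491) = 9535 - 2495 = 7040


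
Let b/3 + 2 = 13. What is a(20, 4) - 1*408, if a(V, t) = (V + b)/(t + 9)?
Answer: -5251/13 ≈ -403.92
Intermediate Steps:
b = 33 (b = -6 + 3*13 = -6 + 39 = 33)
a(V, t) = (33 + V)/(9 + t) (a(V, t) = (V + 33)/(t + 9) = (33 + V)/(9 + t))
a(20, 4) - 1*408 = (33 + 20)/(9 + 4) - 1*408 = 53/13 - 408 = -5251/13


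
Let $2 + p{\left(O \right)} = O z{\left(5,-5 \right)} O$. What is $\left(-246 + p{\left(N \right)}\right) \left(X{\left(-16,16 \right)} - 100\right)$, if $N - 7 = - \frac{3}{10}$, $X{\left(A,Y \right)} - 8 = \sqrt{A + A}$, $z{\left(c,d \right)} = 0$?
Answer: $22816 - 992 i \sqrt{2} \approx 22816.0 - 1402.9 i$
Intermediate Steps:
$X{\left(A,Y \right)} = 8 + \sqrt{2} \sqrt{A}$ ($X{\left(A,Y \right)} = 8 + \sqrt{A + A} = 8 + \sqrt{2 A} = 8 + \sqrt{2} \sqrt{A}$)
$N = \frac{67}{10}$ ($N = 7 - \frac{3}{10} = \frac{67}{10} \approx 6.7$)
$p{\left(O \right)} = -2$ ($p{\left(O \right)} = -2 + O 0 O = -2 + 0 O = -2 + 0 = -2$)
$\left(-246 + p{\left(N \right)}\right) \left(X{\left(-16,16 \right)} - 100\right) = \left(-246 - 2\right) \left(\left(8 + \sqrt{2} \sqrt{-16}\right) - 100\right) = - 248 \left(\left(8 + \sqrt{2} \cdot 4 i\right) - 100\right) = - 248 \left(\left(8 + 4 i \sqrt{2}\right) - 100\right) = - 248 \left(-92 + 4 i \sqrt{2}\right) = 22816 - 992 i \sqrt{2}$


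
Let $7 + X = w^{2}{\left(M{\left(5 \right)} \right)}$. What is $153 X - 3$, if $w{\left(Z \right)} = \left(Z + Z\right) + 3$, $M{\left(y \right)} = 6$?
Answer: $33351$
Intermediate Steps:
$w{\left(Z \right)} = 3 + 2 Z$ ($w{\left(Z \right)} = 2 Z + 3 = 3 + 2 Z$)
$X = 218$ ($X = -7 + \left(3 + 2 \cdot 6\right)^{2} = -7 + \left(3 + 12\right)^{2} = -7 + 15^{2} = -7 + 225 = 218$)
$153 X - 3 = 153 \cdot 218 - 3 = 33354 - 3 = 33351$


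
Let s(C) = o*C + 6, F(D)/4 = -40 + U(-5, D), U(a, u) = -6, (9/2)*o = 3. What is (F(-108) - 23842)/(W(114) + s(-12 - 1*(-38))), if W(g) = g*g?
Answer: -36039/19529 ≈ -1.8454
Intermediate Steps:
o = 2/3 (o = (2/9)*3 = 2/3 ≈ 0.66667)
F(D) = -184 (F(D) = 4*(-40 - 6) = 4*(-46) = -184)
W(g) = g**2
s(C) = 6 + 2*C/3 (s(C) = 2*C/3 + 6 = 6 + 2*C/3)
(F(-108) - 23842)/(W(114) + s(-12 - 1*(-38))) = (-184 - 23842)/(114**2 + (6 + 2*(-12 - 1*(-38))/3)) = -24026/(12996 + (6 + 2*(-12 + 38)/3)) = -24026/(12996 + (6 + (2/3)*26)) = -24026/(12996 + (6 + 52/3)) = -24026/(12996 + 70/3) = -24026/39058/3 = -24026*3/39058 = -36039/19529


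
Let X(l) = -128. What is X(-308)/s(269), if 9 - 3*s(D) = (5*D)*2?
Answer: 384/2681 ≈ 0.14323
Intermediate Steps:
s(D) = 3 - 10*D/3 (s(D) = 3 - 5*D*2/3 = 3 - 10*D/3)
X(-308)/s(269) = -128/(3 - 10/3*269) = -128/(3 - 2690/3) = -128/(-2681/3) = -128*(-3/2681) = 384/2681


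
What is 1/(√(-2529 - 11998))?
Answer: -I*√14527/14527 ≈ -0.0082968*I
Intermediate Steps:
1/(√(-2529 - 11998)) = 1/(√(-14527)) = 1/(I*√14527) = -I*√14527/14527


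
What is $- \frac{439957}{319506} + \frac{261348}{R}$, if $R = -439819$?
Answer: $- \frac{277003701871}{140524809414} \approx -1.9712$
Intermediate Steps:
$- \frac{439957}{319506} + \frac{261348}{R} = - \frac{439957}{319506} + \frac{261348}{-439819} = \left(-439957\right) \frac{1}{319506} + 261348 \left(- \frac{1}{439819}\right) = - \frac{439957}{319506} - \frac{261348}{439819} = - \frac{277003701871}{140524809414}$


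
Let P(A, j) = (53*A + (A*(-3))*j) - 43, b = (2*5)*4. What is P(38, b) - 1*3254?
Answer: -5843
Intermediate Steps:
b = 40 (b = 10*4 = 40)
P(A, j) = -43 + 53*A - 3*A*j (P(A, j) = (53*A + (-3*A)*j) - 43 = (53*A - 3*A*j) - 43 = -43 + 53*A - 3*A*j)
P(38, b) - 1*3254 = (-43 + 53*38 - 3*38*40) - 1*3254 = (-43 + 2014 - 4560) - 3254 = -2589 - 3254 = -5843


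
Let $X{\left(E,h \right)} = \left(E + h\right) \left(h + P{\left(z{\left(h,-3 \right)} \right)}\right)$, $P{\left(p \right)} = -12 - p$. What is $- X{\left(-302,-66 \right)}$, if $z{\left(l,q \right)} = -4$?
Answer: $-27232$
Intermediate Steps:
$X{\left(E,h \right)} = \left(-8 + h\right) \left(E + h\right)$ ($X{\left(E,h \right)} = \left(E + h\right) \left(h - 8\right) = \left(E + h\right) \left(-8 + h\right) = \left(-8 + h\right) \left(E + h\right)$)
$- X{\left(-302,-66 \right)} = - (\left(-66\right)^{2} - -2416 - -528 - -19932) = - (4356 + 2416 + 528 + 19932) = \left(-1\right) 27232 = -27232$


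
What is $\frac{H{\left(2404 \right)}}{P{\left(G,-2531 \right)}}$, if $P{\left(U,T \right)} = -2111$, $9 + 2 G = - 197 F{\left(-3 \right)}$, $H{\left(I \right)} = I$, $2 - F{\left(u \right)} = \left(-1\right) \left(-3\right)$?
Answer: $- \frac{2404}{2111} \approx -1.1388$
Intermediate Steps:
$F{\left(u \right)} = -1$ ($F{\left(u \right)} = 2 - \left(-1\right) \left(-3\right) = 2 - 3 = -1$)
$G = 94$ ($G = - \frac{9}{2} + \frac{\left(-197\right) \left(-1\right)}{2} = - \frac{9}{2} + \frac{1}{2} \cdot 197 = - \frac{9}{2} + \frac{197}{2} = 94$)
$\frac{H{\left(2404 \right)}}{P{\left(G,-2531 \right)}} = \frac{2404}{-2111} = 2404 \left(- \frac{1}{2111}\right) = - \frac{2404}{2111}$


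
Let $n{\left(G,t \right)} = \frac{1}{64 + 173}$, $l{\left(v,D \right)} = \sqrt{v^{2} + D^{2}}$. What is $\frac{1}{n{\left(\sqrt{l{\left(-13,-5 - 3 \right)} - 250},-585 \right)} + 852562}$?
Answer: $\frac{237}{202057195} \approx 1.1729 \cdot 10^{-6}$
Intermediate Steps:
$l{\left(v,D \right)} = \sqrt{D^{2} + v^{2}}$
$n{\left(G,t \right)} = \frac{1}{237}$
$\frac{1}{n{\left(\sqrt{l{\left(-13,-5 - 3 \right)} - 250},-585 \right)} + 852562} = \frac{1}{\frac{1}{237} + 852562} = \frac{1}{\frac{202057195}{237}} = \frac{237}{202057195}$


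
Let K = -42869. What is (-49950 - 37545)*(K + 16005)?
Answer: 2350465680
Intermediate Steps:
(-49950 - 37545)*(K + 16005) = (-49950 - 37545)*(-42869 + 16005) = -87495*(-26864) = 2350465680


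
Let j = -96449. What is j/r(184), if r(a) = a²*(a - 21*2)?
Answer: -96449/4807552 ≈ -0.020062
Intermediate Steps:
r(a) = a²*(-42 + a) (r(a) = a²*(a - 42) = a²*(-42 + a))
j/r(184) = -96449*1/(33856*(-42 + 184)) = -96449/(33856*142) = -96449/4807552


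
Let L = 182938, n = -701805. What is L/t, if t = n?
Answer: -182938/701805 ≈ -0.26067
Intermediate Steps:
t = -701805
L/t = 182938/(-701805) = 182938*(-1/701805) = -182938/701805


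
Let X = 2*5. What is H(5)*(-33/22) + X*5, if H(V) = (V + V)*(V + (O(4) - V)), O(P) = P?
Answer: -10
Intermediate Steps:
X = 10
H(V) = 8*V (H(V) = (V + V)*(V + (4 - V)) = (2*V)*4 = 8*V)
H(5)*(-33/22) + X*5 = (8*5)*(-33/22) + 10*5 = 40*(-33*1/22) + 50 = 40*(-3/2) + 50 = -60 + 50 = -10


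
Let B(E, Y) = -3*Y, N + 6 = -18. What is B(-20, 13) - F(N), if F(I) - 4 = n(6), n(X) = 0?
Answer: -43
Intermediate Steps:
N = -24 (N = -6 - 18 = -24)
F(I) = 4 (F(I) = 4 + 0 = 4)
B(-20, 13) - F(N) = -3*13 - 1*4 = -39 - 4 = -43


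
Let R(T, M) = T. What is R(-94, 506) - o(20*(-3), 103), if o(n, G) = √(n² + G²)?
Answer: -94 - √14209 ≈ -213.20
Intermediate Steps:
o(n, G) = √(G² + n²)
R(-94, 506) - o(20*(-3), 103) = -94 - √(103² + (20*(-3))²) = -94 - √(10609 + (-60)²) = -94 - √(10609 + 3600) = -94 - √14209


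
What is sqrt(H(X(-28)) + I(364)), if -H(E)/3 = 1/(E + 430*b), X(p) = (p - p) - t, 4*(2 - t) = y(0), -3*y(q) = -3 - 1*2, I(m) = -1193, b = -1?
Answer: I*sqrt(31998508469)/5179 ≈ 34.54*I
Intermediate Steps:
y(q) = 5/3 (y(q) = -(-3 - 1*2)/3 = -(-3 - 2)/3 = -1/3*(-5) = 5/3)
t = 19/12 (t = 2 - 1/4*5/3 = 2 - 5/12 = 19/12 ≈ 1.5833)
X(p) = -19/12 (X(p) = (p - p) - 1*19/12 = 0 - 19/12 = -19/12)
H(E) = -3/(-430 + E) (H(E) = -3/(E + 430*(-1)) = -3/(E - 430) = -3/(-430 + E))
sqrt(H(X(-28)) + I(364)) = sqrt(-3/(-430 - 19/12) - 1193) = sqrt(-3/(-5179/12) - 1193) = sqrt(-3*(-12/5179) - 1193) = sqrt(36/5179 - 1193) = sqrt(-6178511/5179) = I*sqrt(31998508469)/5179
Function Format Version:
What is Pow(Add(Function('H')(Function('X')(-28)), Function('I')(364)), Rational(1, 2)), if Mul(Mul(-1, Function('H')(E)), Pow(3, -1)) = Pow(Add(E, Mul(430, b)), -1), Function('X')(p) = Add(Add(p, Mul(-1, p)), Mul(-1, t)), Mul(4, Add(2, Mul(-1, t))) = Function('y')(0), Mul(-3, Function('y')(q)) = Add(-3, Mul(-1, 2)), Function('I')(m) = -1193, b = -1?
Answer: Mul(Rational(1, 5179), I, Pow(31998508469, Rational(1, 2))) ≈ Mul(34.540, I)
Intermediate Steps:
Function('y')(q) = Rational(5, 3) (Function('y')(q) = Mul(Rational(-1, 3), Add(-3, Mul(-1, 2))) = Mul(Rational(-1, 3), Add(-3, -2)) = Mul(Rational(-1, 3), -5) = Rational(5, 3))
t = Rational(19, 12) (t = Add(2, Mul(Rational(-1, 4), Rational(5, 3))) = Add(2, Rational(-5, 12)) = Rational(19, 12) ≈ 1.5833)
Function('X')(p) = Rational(-19, 12) (Function('X')(p) = Add(Add(p, Mul(-1, p)), Mul(-1, Rational(19, 12))) = Add(0, Rational(-19, 12)) = Rational(-19, 12))
Function('H')(E) = Mul(-3, Pow(Add(-430, E), -1)) (Function('H')(E) = Mul(-3, Pow(Add(E, Mul(430, -1)), -1)) = Mul(-3, Pow(Add(E, -430), -1)) = Mul(-3, Pow(Add(-430, E), -1)))
Pow(Add(Function('H')(Function('X')(-28)), Function('I')(364)), Rational(1, 2)) = Pow(Add(Mul(-3, Pow(Add(-430, Rational(-19, 12)), -1)), -1193), Rational(1, 2)) = Pow(Add(Mul(-3, Pow(Rational(-5179, 12), -1)), -1193), Rational(1, 2)) = Pow(Add(Mul(-3, Rational(-12, 5179)), -1193), Rational(1, 2)) = Pow(Add(Rational(36, 5179), -1193), Rational(1, 2)) = Pow(Rational(-6178511, 5179), Rational(1, 2)) = Mul(Rational(1, 5179), I, Pow(31998508469, Rational(1, 2)))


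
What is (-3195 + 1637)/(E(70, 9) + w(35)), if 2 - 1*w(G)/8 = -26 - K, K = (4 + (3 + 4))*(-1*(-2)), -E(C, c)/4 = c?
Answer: -779/182 ≈ -4.2802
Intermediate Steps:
E(C, c) = -4*c
K = 22 (K = (4 + 7)*2 = 11*2 = 22)
w(G) = 400 (w(G) = 16 - 8*(-26 - 1*22) = 16 - 8*(-26 - 22) = 16 - 8*(-48) = 16 + 384 = 400)
(-3195 + 1637)/(E(70, 9) + w(35)) = (-3195 + 1637)/(-4*9 + 400) = -1558/(-36 + 400) = -1558/364 = -1558*1/364 = -779/182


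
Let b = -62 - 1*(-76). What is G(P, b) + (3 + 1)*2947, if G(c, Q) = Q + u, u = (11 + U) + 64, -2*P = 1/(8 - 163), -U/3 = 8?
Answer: 11853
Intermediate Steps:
b = 14 (b = -62 + 76 = 14)
U = -24 (U = -3*8 = -24)
P = 1/310 (P = -1/(2*(8 - 163)) = -½/(-155) = -½*(-1/155) = 1/310 ≈ 0.0032258)
u = 51 (u = (11 - 24) + 64 = -13 + 64 = 51)
G(c, Q) = 51 + Q (G(c, Q) = Q + 51 = 51 + Q)
G(P, b) + (3 + 1)*2947 = (51 + 14) + (3 + 1)*2947 = 65 + 4*2947 = 65 + 11788 = 11853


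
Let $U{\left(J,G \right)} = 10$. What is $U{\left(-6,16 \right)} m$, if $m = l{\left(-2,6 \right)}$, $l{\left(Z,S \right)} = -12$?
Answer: $-120$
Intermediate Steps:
$m = -12$
$U{\left(-6,16 \right)} m = 10 \left(-12\right) = -120$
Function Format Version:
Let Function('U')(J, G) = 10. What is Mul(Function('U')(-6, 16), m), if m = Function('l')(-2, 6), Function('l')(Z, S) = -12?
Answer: -120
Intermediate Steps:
m = -12
Mul(Function('U')(-6, 16), m) = Mul(10, -12) = -120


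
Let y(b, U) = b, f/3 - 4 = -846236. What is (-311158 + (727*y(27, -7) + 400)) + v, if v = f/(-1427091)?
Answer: -138488345681/475697 ≈ -2.9113e+5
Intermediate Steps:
f = -2538696 (f = 12 + 3*(-846236) = 12 - 2538708 = -2538696)
v = 846232/475697 (v = -2538696/(-1427091) = -2538696*(-1/1427091) = 846232/475697 ≈ 1.7789)
(-311158 + (727*y(27, -7) + 400)) + v = (-311158 + (727*27 + 400)) + 846232/475697 = (-311158 + (19629 + 400)) + 846232/475697 = (-311158 + 20029) + 846232/475697 = -291129 + 846232/475697 = -138488345681/475697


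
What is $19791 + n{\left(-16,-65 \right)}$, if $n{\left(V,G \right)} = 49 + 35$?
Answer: $19875$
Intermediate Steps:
$n{\left(V,G \right)} = 84$
$19791 + n{\left(-16,-65 \right)} = 19791 + 84 = 19875$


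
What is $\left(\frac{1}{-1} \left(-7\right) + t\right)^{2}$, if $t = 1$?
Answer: $64$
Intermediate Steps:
$\left(\frac{1}{-1} \left(-7\right) + t\right)^{2} = \left(\frac{1}{-1} \left(-7\right) + 1\right)^{2} = \left(\left(-1\right) \left(-7\right) + 1\right)^{2} = \left(7 + 1\right)^{2} = 8^{2} = 64$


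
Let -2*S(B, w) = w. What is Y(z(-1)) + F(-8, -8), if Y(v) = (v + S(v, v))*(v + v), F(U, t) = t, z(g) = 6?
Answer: 28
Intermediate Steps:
S(B, w) = -w/2
Y(v) = v² (Y(v) = (v - v/2)*(v + v) = (v/2)*(2*v) = v²)
Y(z(-1)) + F(-8, -8) = 6² - 8 = 36 - 8 = 28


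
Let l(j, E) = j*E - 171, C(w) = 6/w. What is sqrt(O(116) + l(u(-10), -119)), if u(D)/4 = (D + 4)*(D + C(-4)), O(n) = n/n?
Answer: I*sqrt(33014) ≈ 181.7*I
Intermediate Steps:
O(n) = 1
u(D) = 4*(4 + D)*(-3/2 + D) (u(D) = 4*((D + 4)*(D + 6/(-4))) = 4*((4 + D)*(D + 6*(-1/4))) = 4*((4 + D)*(D - 3/2)) = 4*((4 + D)*(-3/2 + D)) = 4*(4 + D)*(-3/2 + D))
l(j, E) = -171 + E*j (l(j, E) = E*j - 171 = -171 + E*j)
sqrt(O(116) + l(u(-10), -119)) = sqrt(1 + (-171 - 119*(-24 + 4*(-10)**2 + 10*(-10)))) = sqrt(1 + (-171 - 119*(-24 + 4*100 - 100))) = sqrt(1 + (-171 - 119*(-24 + 400 - 100))) = sqrt(1 + (-171 - 119*276)) = sqrt(1 + (-171 - 32844)) = sqrt(1 - 33015) = sqrt(-33014) = I*sqrt(33014)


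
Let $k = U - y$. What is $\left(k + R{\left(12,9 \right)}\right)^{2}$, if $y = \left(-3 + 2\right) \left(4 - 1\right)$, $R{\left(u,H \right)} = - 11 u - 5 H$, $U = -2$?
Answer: $30976$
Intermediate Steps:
$y = -3$ ($y = \left(-1\right) 3 = -3$)
$k = 1$ ($k = -2 - -3 = -2 + 3 = 1$)
$\left(k + R{\left(12,9 \right)}\right)^{2} = \left(1 - 177\right)^{2} = \left(-176\right)^{2} = 30976$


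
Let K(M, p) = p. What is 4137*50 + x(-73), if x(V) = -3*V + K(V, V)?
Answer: 206996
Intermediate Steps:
x(V) = -2*V (x(V) = -3*V + V = -2*V)
4137*50 + x(-73) = 4137*50 - 2*(-73) = 206850 + 146 = 206996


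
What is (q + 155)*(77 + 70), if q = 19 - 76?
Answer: 14406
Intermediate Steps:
q = -57
(q + 155)*(77 + 70) = (-57 + 155)*(77 + 70) = 98*147 = 14406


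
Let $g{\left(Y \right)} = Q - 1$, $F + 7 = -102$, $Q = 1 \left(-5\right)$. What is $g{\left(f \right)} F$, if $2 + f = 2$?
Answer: $654$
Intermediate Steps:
$Q = -5$
$F = -109$ ($F = -7 - 102 = -109$)
$f = 0$ ($f = -2 + 2 = 0$)
$g{\left(Y \right)} = -6$ ($g{\left(Y \right)} = -5 - 1 = -6$)
$g{\left(f \right)} F = \left(-6\right) \left(-109\right) = 654$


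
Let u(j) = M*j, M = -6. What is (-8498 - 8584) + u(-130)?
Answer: -16302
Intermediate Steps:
u(j) = -6*j
(-8498 - 8584) + u(-130) = (-8498 - 8584) - 6*(-130) = -17082 + 780 = -16302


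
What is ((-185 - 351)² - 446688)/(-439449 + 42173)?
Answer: 39848/99319 ≈ 0.40121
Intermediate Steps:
((-185 - 351)² - 446688)/(-439449 + 42173) = ((-536)² - 446688)/(-397276) = (287296 - 446688)*(-1/397276) = -159392*(-1/397276) = 39848/99319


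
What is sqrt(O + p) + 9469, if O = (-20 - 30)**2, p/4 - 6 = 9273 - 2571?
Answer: 9469 + 2*sqrt(7333) ≈ 9640.3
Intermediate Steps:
p = 26832 (p = 24 + 4*(9273 - 2571) = 24 + 4*6702 = 24 + 26808 = 26832)
O = 2500 (O = (-50)**2 = 2500)
sqrt(O + p) + 9469 = sqrt(2500 + 26832) + 9469 = sqrt(29332) + 9469 = 2*sqrt(7333) + 9469 = 9469 + 2*sqrt(7333)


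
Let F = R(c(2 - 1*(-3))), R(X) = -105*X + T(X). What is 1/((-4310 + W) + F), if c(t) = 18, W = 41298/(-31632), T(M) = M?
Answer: -5272/32598387 ≈ -0.00016173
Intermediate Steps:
W = -6883/5272 (W = 41298*(-1/31632) = -6883/5272 ≈ -1.3056)
R(X) = -104*X (R(X) = -105*X + X = -104*X)
F = -1872 (F = -104*18 = -1872)
1/((-4310 + W) + F) = 1/((-4310 - 6883/5272) - 1872) = 1/(-22729203/5272 - 1872) = 1/(-32598387/5272) = -5272/32598387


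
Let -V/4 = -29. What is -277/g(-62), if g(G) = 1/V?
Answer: -32132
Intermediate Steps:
V = 116 (V = -4*(-29) = 116)
g(G) = 1/116
-277/g(-62) = -277/1/116 = -277*116 = -32132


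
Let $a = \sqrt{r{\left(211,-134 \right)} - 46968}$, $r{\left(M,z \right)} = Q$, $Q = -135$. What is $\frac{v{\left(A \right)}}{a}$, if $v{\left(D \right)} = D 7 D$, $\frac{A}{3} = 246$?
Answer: $- \frac{181548 i \sqrt{47103}}{2243} \approx - 17567.0 i$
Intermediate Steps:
$r{\left(M,z \right)} = -135$
$A = 738$ ($A = 3 \cdot 246 = 738$)
$v{\left(D \right)} = 7 D^{2}$ ($v{\left(D \right)} = 7 D D = 7 D^{2}$)
$a = i \sqrt{47103}$ ($a = \sqrt{-135 - 46968} = \sqrt{-47103} = i \sqrt{47103} \approx 217.03 i$)
$\frac{v{\left(A \right)}}{a} = \frac{7 \cdot 738^{2}}{i \sqrt{47103}} = 7 \cdot 544644 \left(- \frac{i \sqrt{47103}}{47103}\right) = 3812508 \left(- \frac{i \sqrt{47103}}{47103}\right) = - \frac{181548 i \sqrt{47103}}{2243}$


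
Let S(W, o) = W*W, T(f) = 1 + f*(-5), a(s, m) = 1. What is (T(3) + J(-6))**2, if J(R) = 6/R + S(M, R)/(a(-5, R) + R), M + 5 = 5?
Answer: 225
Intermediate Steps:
M = 0 (M = -5 + 5 = 0)
T(f) = 1 - 5*f
S(W, o) = W**2
J(R) = 6/R (J(R) = 6/R + 0**2/(1 + R) = 6/R + 0/(1 + R) = 6/R + 0 = 6/R)
(T(3) + J(-6))**2 = ((1 - 5*3) + 6/(-6))**2 = ((1 - 15) + 6*(-1/6))**2 = (-14 - 1)**2 = (-15)**2 = 225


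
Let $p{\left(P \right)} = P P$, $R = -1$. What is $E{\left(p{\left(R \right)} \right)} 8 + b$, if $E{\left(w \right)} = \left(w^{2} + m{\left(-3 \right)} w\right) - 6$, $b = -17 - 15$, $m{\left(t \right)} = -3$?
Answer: $-96$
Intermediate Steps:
$b = -32$
$p{\left(P \right)} = P^{2}$
$E{\left(w \right)} = -6 + w^{2} - 3 w$ ($E{\left(w \right)} = \left(w^{2} - 3 w\right) - 6 = -6 + w^{2} - 3 w$)
$E{\left(p{\left(R \right)} \right)} 8 + b = \left(-6 + \left(\left(-1\right)^{2}\right)^{2} - 3 \left(-1\right)^{2}\right) 8 - 32 = \left(-6 + 1^{2} - 3\right) 8 - 32 = \left(-6 + 1 - 3\right) 8 - 32 = \left(-8\right) 8 - 32 = -64 - 32 = -96$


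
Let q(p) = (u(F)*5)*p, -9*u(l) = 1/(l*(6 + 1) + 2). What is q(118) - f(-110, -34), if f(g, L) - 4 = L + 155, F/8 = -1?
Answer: -30080/243 ≈ -123.79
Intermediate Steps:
F = -8 (F = 8*(-1) = -8)
u(l) = -1/(9*(2 + 7*l)) (u(l) = -1/(9*(l*(6 + 1) + 2)) = -1/(9*(l*7 + 2)) = -1/(9*(7*l + 2)) = -1/(9*(2 + 7*l)))
f(g, L) = 159 + L (f(g, L) = 4 + (L + 155) = 4 + (155 + L) = 159 + L)
q(p) = 5*p/486 (q(p) = (-1/(18 + 63*(-8))*5)*p = (-1/(18 - 504)*5)*p = (-1/(-486)*5)*p = (-1*(-1/486)*5)*p = ((1/486)*5)*p = 5*p/486)
q(118) - f(-110, -34) = (5/486)*118 - (159 - 34) = 295/243 - 1*125 = 295/243 - 125 = -30080/243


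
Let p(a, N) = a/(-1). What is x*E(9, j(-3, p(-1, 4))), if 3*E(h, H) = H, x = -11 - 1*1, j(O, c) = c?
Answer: -4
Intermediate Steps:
p(a, N) = -a (p(a, N) = a*(-1) = -a)
x = -12 (x = -11 - 1 = -12)
E(h, H) = H/3
x*E(9, j(-3, p(-1, 4))) = -4*(-1*(-1)) = -4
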